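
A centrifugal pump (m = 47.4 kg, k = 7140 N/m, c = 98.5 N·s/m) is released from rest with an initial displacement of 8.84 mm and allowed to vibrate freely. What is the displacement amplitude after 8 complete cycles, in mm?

ζ = c/(2√(km)) = 98.5/(2√(7140 × 47.4)) = 98.5/1164 = 0.08466.
Logarithmic decrement δ = 2πζ/√(1 − ζ²) = 2π × 0.08466/√(1 − 0.00717) = 0.5338.
After n cycles, x_n/x₀ = e^(−nδ), so x_8 = 8.84 × e^(−8 × 0.5338) = 8.84 × 0.01397 = 0.1235 mm.

0.124 mm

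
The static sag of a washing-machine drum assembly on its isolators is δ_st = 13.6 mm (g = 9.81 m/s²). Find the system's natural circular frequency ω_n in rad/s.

26.9 rad/s

ω_n = √(g/δ_st) = √(9.81/0.0136) = √721.3 = 26.86 rad/s.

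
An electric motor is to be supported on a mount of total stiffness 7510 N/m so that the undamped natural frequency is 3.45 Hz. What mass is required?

16.0 kg

ω_n = 2πf_n = 2π × 3.45 = 21.68 rad/s.
m = k/ω_n² = 7510/21.68² = 7510/469.9 = 15.98 kg.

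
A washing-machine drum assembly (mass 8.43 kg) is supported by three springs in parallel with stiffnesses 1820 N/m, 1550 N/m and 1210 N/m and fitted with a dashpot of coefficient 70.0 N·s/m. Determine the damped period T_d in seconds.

Parallel springs add: k_eq = 1820 + 1550 + 1210 = 4580 N/m.
ω_n = √(k_eq/m) = √(4580/8.43) = 23.31 rad/s.
Critical damping c_c = 2√(k_eq·m) = 2√(4580 × 8.43) = 393.0 N·s/m, so ζ = c/c_c = 70.0/393.0 = 0.1781.
ω_d = ω_n√(1 − ζ²) = 23.31 × √(1 − 0.0317) = 22.94 rad/s.
T_d = 2π/ω_d = 0.2739 s.

0.274 s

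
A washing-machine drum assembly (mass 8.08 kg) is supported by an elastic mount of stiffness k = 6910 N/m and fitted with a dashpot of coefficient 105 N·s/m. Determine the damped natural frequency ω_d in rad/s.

28.5 rad/s

ω_n = √(k/m) = √(6910/8.08) = 29.24 rad/s.
Critical damping c_c = 2√(k·m) = 2√(6910 × 8.08) = 472.6 N·s/m, so ζ = c/c_c = 105/472.6 = 0.2222.
ω_d = ω_n√(1 − ζ²) = 29.24 × √(1 − 0.0494) = 28.51 rad/s.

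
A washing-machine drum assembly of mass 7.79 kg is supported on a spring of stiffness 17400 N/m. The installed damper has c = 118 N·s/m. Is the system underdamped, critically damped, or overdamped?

underdamped

c_c = 2√(k·m) = 736.3 N·s/m; ζ = c/c_c = 118/736.3 = 0.160.
Since ζ < 1 the system is underdamped.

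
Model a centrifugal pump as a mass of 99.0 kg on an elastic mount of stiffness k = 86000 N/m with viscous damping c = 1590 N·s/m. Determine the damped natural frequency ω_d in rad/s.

28.4 rad/s

ω_n = √(k/m) = √(86000/99.0) = 29.47 rad/s.
Critical damping c_c = 2√(k·m) = 2√(86000 × 99.0) = 5836 N·s/m, so ζ = c/c_c = 1590/5836 = 0.2725.
ω_d = ω_n√(1 − ζ²) = 29.47 × √(1 − 0.0742) = 28.36 rad/s.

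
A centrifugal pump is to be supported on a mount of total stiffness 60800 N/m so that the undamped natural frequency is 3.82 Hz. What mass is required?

ω_n = 2πf_n = 2π × 3.82 = 24.00 rad/s.
m = k/ω_n² = 60800/24.00² = 60800/576.1 = 105.5 kg.

106 kg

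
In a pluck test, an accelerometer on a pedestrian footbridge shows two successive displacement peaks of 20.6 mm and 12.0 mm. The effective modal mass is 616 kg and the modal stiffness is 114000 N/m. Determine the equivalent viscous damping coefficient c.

1440 N·s/m

Logarithmic decrement δ = (1/n)·ln(x₀/x_n) = (1/1)·ln(20.6/12.0) = (1/1)·ln(1.717) = 0.5404.
ζ = δ/√(4π² + δ²) = 0.5404/√(39.48 + 0.292) = 0.5404/6.306 = 0.08569.
c = ζ · 2√(km) = 0.08569 × 2√(114000 × 616) = 0.08569 × 16760 = 1436 N·s/m.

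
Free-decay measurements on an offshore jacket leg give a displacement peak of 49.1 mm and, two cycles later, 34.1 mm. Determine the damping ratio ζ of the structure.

Logarithmic decrement δ = (1/n)·ln(x₀/x_n) = (1/2)·ln(49.1/34.1) = (1/2)·ln(1.440) = 0.1823.
ζ = δ/√(4π² + δ²) = 0.1823/√(39.48 + 0.0332) = 0.1823/6.286 = 0.02900.

0.0290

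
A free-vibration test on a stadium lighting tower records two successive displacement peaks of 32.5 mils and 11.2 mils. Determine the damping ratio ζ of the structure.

Logarithmic decrement δ = (1/n)·ln(x₀/x_n) = (1/1)·ln(32.5/11.2) = (1/1)·ln(2.902) = 1.065.
ζ = δ/√(4π² + δ²) = 1.065/√(39.48 + 1.13) = 1.065/6.373 = 0.1672.

0.167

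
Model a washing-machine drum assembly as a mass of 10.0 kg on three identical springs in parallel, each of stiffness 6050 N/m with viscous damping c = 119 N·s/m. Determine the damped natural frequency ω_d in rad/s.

42.2 rad/s

Parallel springs add: k_eq = 3 × 6050 = 18150 N/m.
ω_n = √(k_eq/m) = √(18150/10.0) = 42.60 rad/s.
Critical damping c_c = 2√(k_eq·m) = 2√(18150 × 10.0) = 852.1 N·s/m, so ζ = c/c_c = 119/852.1 = 0.1397.
ω_d = ω_n√(1 − ζ²) = 42.60 × √(1 − 0.0195) = 42.19 rad/s.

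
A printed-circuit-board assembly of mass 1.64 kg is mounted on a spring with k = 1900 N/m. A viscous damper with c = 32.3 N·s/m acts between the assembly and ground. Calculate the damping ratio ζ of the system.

0.289

ω_n = √(k/m) = √(1900/1.64) = 34.04 rad/s.
Critical damping c_c = 2√(k·m) = 2√(1900 × 1.64) = 111.6 N·s/m, so ζ = c/c_c = 32.3/111.6 = 0.2893.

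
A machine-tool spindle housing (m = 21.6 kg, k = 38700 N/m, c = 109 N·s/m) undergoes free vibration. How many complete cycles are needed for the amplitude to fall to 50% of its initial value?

2 cycles

ζ = c/(2√(km)) = 109/(2√(38700 × 21.6)) = 109/1829 = 0.05961.
Logarithmic decrement δ = 2πζ/√(1 − ζ²) = 2π × 0.05961/√(1 − 0.00355) = 0.3752.
x_n/x₀ = e^(−nδ) ≤ 0.5; take ln: n ≥ ln(1/0.5)/δ = 0.6931/0.3752 = 1.847.
So 2 complete cycles are required.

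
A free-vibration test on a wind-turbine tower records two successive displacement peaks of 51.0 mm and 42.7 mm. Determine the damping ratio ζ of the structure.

0.0283

Logarithmic decrement δ = (1/n)·ln(x₀/x_n) = (1/1)·ln(51.0/42.7) = (1/1)·ln(1.194) = 0.1776.
ζ = δ/√(4π² + δ²) = 0.1776/√(39.48 + 0.0316) = 0.1776/6.286 = 0.02826.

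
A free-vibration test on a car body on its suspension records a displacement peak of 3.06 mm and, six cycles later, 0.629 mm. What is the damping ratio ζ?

0.0419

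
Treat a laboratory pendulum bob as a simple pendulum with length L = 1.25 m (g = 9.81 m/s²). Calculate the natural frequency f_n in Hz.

For a simple pendulum ω_n = √(g/L) = √(9.81/1.25) = √7.848 = 2.801 rad/s.
f_n = ω_n/(2π) = 2.801/6.283 = 0.4459 Hz.

0.446 Hz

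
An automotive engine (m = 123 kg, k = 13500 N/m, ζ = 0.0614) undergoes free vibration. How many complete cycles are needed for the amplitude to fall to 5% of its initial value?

8 cycles

Logarithmic decrement δ = 2πζ/√(1 − ζ²) = 2π × 0.06140/√(1 − 0.00377) = 0.3865.
x_n/x₀ = e^(−nδ) ≤ 0.05; take ln: n ≥ ln(1/0.05)/δ = 2.996/0.3865 = 7.751.
So 8 complete cycles are required.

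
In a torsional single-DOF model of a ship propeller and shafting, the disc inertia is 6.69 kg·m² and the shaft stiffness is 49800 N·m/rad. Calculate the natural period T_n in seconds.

0.0728 s

ω_n = √(k_t/J) = √(49800/6.69) = √7444 = 86.28 rad/s.
T_n = 2π/ω_n = 6.283/86.28 = 0.07282 s.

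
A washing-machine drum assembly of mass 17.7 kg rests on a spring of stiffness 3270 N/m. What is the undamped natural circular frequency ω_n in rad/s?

13.6 rad/s

ω_n = √(k/m) = √(3270/17.7) = √184.7 = 13.59 rad/s.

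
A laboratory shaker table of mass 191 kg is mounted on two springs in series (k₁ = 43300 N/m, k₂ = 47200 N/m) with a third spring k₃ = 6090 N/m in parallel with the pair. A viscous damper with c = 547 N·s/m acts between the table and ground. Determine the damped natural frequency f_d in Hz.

1.94 Hz

Series pair: k_s = k₁k₂/(k₁+k₂) = (43300)(47200)/(43300 + 47200) = 22580 N/m. In parallel with k₃: k_eq = 22580 + 6090 = 28670 N/m.
ω_n = √(k_eq/m) = √(28670/191) = 12.25 rad/s.
Critical damping c_c = 2√(k_eq·m) = 2√(28670 × 191) = 4680 N·s/m, so ζ = c/c_c = 547/4680 = 0.1169.
ω_d = ω_n√(1 − ζ²) = 12.25 × √(1 − 0.0137) = 12.17 rad/s.
f_d = ω_d/(2π) = 1.937 Hz.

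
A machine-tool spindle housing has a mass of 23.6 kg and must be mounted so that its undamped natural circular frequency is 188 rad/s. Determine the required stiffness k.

834000 N/m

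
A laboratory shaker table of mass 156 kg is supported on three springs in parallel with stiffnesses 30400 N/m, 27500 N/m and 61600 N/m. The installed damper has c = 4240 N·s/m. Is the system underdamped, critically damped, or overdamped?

underdamped

Parallel springs add: k_eq = 30400 + 27500 + 61600 = 119500 N/m.
c_c = 2√(k_eq·m) = 8635 N·s/m; ζ = c/c_c = 4240/8635 = 0.491.
Since ζ < 1 the system is underdamped.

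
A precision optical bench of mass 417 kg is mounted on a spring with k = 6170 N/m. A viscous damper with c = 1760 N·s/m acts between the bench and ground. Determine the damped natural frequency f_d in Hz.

0.512 Hz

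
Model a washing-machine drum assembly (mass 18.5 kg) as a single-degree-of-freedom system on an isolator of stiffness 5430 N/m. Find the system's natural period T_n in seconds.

0.367 s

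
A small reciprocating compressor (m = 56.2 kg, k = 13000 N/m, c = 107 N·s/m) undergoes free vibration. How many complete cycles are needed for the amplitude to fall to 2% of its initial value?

10 cycles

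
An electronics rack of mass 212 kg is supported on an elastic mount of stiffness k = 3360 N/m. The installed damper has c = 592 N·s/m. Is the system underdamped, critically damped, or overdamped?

underdamped

c_c = 2√(k·m) = 1688 N·s/m; ζ = c/c_c = 592/1688 = 0.351.
Since ζ < 1 the system is underdamped.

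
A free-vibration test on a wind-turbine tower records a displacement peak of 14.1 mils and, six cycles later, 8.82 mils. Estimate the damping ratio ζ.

0.0124

Logarithmic decrement δ = (1/n)·ln(x₀/x_n) = (1/6)·ln(14.1/8.82) = (1/6)·ln(1.599) = 0.07819.
ζ = δ/√(4π² + δ²) = 0.07819/√(39.48 + 0.00611) = 0.07819/6.284 = 0.01244.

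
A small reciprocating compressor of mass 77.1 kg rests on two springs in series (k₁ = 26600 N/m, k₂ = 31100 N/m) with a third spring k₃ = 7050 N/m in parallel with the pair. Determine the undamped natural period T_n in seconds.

0.377 s

Series pair: k_s = k₁k₂/(k₁+k₂) = (26600)(31100)/(26600 + 31100) = 14340 N/m. In parallel with k₃: k_eq = 14340 + 7050 = 21390 N/m.
ω_n = √(k_eq/m) = √(21390/77.1) = √277.4 = 16.66 rad/s.
T_n = 2π/ω_n = 6.283/16.66 = 0.3773 s.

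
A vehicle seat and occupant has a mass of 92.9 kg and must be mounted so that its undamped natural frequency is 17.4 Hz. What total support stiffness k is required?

ω_n = 2πf_n = 2π × 17.4 = 109.3 rad/s.
k = m·ω_n² = 92.9 × 109.3² = 92.9 × 11950 = 1110000 N/m.

1110000 N/m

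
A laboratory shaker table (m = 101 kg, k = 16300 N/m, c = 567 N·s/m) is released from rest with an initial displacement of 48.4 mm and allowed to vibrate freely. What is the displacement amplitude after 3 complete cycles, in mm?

0.676 mm

ζ = c/(2√(km)) = 567/(2√(16300 × 101)) = 567/2566 = 0.2210.
Logarithmic decrement δ = 2πζ/√(1 − ζ²) = 2π × 0.2210/√(1 − 0.0488) = 1.423.
After n cycles, x_n/x₀ = e^(−nδ), so x_3 = 48.4 × e^(−3 × 1.423) = 48.4 × 0.01398 = 0.6764 mm.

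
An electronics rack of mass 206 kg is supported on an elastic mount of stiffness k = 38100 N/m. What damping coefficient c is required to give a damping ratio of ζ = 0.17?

953 N·s/m

c_c = 2√(k·m) = 2√(38100 × 206) = 5603 N·s/m.
c = ζ·c_c = 0.17 × 5603 = 952.5 N·s/m.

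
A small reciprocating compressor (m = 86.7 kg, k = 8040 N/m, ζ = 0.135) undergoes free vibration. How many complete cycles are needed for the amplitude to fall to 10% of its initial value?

Logarithmic decrement δ = 2πζ/√(1 − ζ²) = 2π × 0.1350/√(1 − 0.0182) = 0.8561.
x_n/x₀ = e^(−nδ) ≤ 0.1; take ln: n ≥ ln(1/0.1)/δ = 2.303/0.8561 = 2.690.
So 3 complete cycles are required.

3 cycles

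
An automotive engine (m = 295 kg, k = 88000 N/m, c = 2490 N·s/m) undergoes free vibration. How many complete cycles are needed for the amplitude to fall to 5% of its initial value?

2 cycles

ζ = c/(2√(km)) = 2490/(2√(88000 × 295)) = 2490/10190 = 0.2444.
Logarithmic decrement δ = 2πζ/√(1 − ζ²) = 2π × 0.2444/√(1 − 0.0597) = 1.583.
x_n/x₀ = e^(−nδ) ≤ 0.05; take ln: n ≥ ln(1/0.05)/δ = 2.996/1.583 = 1.892.
So 2 complete cycles are required.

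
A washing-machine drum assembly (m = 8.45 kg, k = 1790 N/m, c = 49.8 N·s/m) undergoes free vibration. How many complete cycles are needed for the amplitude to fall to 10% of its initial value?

2 cycles

ζ = c/(2√(km)) = 49.8/(2√(1790 × 8.45)) = 49.8/246.0 = 0.2025.
Logarithmic decrement δ = 2πζ/√(1 − ζ²) = 2π × 0.2025/√(1 − 0.0410) = 1.299.
x_n/x₀ = e^(−nδ) ≤ 0.1; take ln: n ≥ ln(1/0.1)/δ = 2.303/1.299 = 1.773.
So 2 complete cycles are required.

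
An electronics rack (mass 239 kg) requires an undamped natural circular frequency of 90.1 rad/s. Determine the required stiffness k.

1940000 N/m

k = m·ω_n² = 239 × 90.10² = 239 × 8118 = 1940000 N/m.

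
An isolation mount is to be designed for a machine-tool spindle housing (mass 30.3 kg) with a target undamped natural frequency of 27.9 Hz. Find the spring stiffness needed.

ω_n = 2πf_n = 2π × 27.9 = 175.3 rad/s.
k = m·ω_n² = 30.3 × 175.3² = 30.3 × 30730 = 931100 N/m.

931000 N/m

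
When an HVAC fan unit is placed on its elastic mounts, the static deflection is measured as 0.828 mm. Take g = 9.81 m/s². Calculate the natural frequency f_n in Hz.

ω_n = √(g/δ_st) = √(9.81/0.000828) = √11850 = 108.8 rad/s.
f_n = ω_n/(2π) = 108.8/6.283 = 17.32 Hz.

17.3 Hz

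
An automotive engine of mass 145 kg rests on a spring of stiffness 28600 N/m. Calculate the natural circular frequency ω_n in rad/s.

ω_n = √(k/m) = √(28600/145) = √197.2 = 14.04 rad/s.

14.0 rad/s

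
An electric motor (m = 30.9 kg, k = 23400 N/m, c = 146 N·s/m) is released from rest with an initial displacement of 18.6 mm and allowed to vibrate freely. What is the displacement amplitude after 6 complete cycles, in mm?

ζ = c/(2√(km)) = 146/(2√(23400 × 30.9)) = 146/1701 = 0.08585.
Logarithmic decrement δ = 2πζ/√(1 − ζ²) = 2π × 0.08585/√(1 − 0.00737) = 0.5414.
After n cycles, x_n/x₀ = e^(−nδ), so x_6 = 18.6 × e^(−6 × 0.5414) = 18.6 × 0.03884 = 0.7223 mm.

0.722 mm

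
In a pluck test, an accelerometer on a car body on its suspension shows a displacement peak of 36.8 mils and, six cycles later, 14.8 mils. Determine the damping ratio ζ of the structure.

0.0242

Logarithmic decrement δ = (1/n)·ln(x₀/x_n) = (1/6)·ln(36.8/14.8) = (1/6)·ln(2.486) = 0.1518.
ζ = δ/√(4π² + δ²) = 0.1518/√(39.48 + 0.0230) = 0.1518/6.285 = 0.02415.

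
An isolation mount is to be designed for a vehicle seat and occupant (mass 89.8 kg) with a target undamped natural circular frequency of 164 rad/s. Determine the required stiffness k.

k = m·ω_n² = 89.8 × 164.0² = 89.8 × 26900 = 2415000 N/m.

2420000 N/m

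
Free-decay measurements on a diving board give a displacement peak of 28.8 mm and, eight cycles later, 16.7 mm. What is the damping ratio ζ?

0.0108

Logarithmic decrement δ = (1/n)·ln(x₀/x_n) = (1/8)·ln(28.8/16.7) = (1/8)·ln(1.725) = 0.06812.
ζ = δ/√(4π² + δ²) = 0.06812/√(39.48 + 0.00464) = 0.06812/6.284 = 0.01084.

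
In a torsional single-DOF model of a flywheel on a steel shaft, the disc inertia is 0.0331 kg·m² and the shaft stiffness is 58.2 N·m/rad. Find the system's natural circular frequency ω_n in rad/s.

41.9 rad/s

ω_n = √(k_t/J) = √(58.2/0.0331) = √1758 = 41.93 rad/s.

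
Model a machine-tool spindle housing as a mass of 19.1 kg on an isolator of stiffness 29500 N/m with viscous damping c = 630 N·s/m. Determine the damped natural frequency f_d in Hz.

5.68 Hz

ω_n = √(k/m) = √(29500/19.1) = 39.30 rad/s.
Critical damping c_c = 2√(k·m) = 2√(29500 × 19.1) = 1501 N·s/m, so ζ = c/c_c = 630/1501 = 0.4196.
ω_d = ω_n√(1 − ζ²) = 39.30 × √(1 − 0.176) = 35.67 rad/s.
f_d = ω_d/(2π) = 5.677 Hz.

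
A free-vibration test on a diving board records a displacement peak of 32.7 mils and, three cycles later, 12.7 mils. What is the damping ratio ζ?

0.0501

Logarithmic decrement δ = (1/n)·ln(x₀/x_n) = (1/3)·ln(32.7/12.7) = (1/3)·ln(2.575) = 0.3153.
ζ = δ/√(4π² + δ²) = 0.3153/√(39.48 + 0.0994) = 0.3153/6.291 = 0.05011.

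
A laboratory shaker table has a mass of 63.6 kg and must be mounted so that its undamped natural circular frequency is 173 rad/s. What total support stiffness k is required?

1900000 N/m

k = m·ω_n² = 63.6 × 173.0² = 63.6 × 29930 = 1903000 N/m.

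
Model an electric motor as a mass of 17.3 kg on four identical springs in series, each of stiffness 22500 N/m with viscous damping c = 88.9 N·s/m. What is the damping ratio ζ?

Series springs: 1/k_eq = 4/22500, so k_eq = 22500/4 = 5625 N/m.
ω_n = √(k_eq/m) = √(5625/17.3) = 18.03 rad/s.
Critical damping c_c = 2√(k_eq·m) = 2√(5625 × 17.3) = 623.9 N·s/m, so ζ = c/c_c = 88.9/623.9 = 0.1425.

0.142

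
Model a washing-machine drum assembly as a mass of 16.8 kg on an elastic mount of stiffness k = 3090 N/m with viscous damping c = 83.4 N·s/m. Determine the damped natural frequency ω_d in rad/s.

ω_n = √(k/m) = √(3090/16.8) = 13.56 rad/s.
Critical damping c_c = 2√(k·m) = 2√(3090 × 16.8) = 455.7 N·s/m, so ζ = c/c_c = 83.4/455.7 = 0.1830.
ω_d = ω_n√(1 − ζ²) = 13.56 × √(1 − 0.0335) = 13.33 rad/s.

13.3 rad/s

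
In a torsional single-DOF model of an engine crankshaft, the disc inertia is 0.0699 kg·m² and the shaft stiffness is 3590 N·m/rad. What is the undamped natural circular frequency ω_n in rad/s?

ω_n = √(k_t/J) = √(3590/0.0699) = √51360 = 226.6 rad/s.

227 rad/s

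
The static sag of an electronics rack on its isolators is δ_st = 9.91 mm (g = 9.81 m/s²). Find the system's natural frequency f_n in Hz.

5.01 Hz

ω_n = √(g/δ_st) = √(9.81/0.00991) = √989.9 = 31.46 rad/s.
f_n = ω_n/(2π) = 31.46/6.283 = 5.007 Hz.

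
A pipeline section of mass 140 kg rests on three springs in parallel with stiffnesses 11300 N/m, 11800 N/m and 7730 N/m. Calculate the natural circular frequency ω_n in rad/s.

Parallel springs add: k_eq = 11300 + 11800 + 7730 = 30830 N/m.
ω_n = √(k_eq/m) = √(30830/140) = √220.2 = 14.84 rad/s.

14.8 rad/s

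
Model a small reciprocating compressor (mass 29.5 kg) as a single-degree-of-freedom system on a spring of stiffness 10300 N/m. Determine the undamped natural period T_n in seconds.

0.336 s

ω_n = √(k/m) = √(10300/29.5) = √349.2 = 18.69 rad/s.
T_n = 2π/ω_n = 6.283/18.69 = 0.3363 s.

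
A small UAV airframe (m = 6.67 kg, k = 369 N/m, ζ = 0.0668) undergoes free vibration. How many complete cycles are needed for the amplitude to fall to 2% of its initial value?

10 cycles

Logarithmic decrement δ = 2πζ/√(1 − ζ²) = 2π × 0.06680/√(1 − 0.00446) = 0.4207.
x_n/x₀ = e^(−nδ) ≤ 0.02; take ln: n ≥ ln(1/0.02)/δ = 3.912/0.4207 = 9.300.
So 10 complete cycles are required.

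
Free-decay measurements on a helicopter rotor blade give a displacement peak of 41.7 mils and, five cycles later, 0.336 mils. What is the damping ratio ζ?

0.152

Logarithmic decrement δ = (1/n)·ln(x₀/x_n) = (1/5)·ln(41.7/0.336) = (1/5)·ln(124.1) = 0.9642.
ζ = δ/√(4π² + δ²) = 0.9642/√(39.48 + 0.930) = 0.9642/6.357 = 0.1517.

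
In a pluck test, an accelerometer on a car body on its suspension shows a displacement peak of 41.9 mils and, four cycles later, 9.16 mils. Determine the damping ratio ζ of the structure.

0.0604

Logarithmic decrement δ = (1/n)·ln(x₀/x_n) = (1/4)·ln(41.9/9.16) = (1/4)·ln(4.574) = 0.3801.
ζ = δ/√(4π² + δ²) = 0.3801/√(39.48 + 0.144) = 0.3801/6.295 = 0.06039.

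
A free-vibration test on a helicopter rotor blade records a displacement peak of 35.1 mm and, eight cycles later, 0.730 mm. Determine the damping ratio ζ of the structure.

Logarithmic decrement δ = (1/n)·ln(x₀/x_n) = (1/8)·ln(35.1/0.730) = (1/8)·ln(48.08) = 0.4841.
ζ = δ/√(4π² + δ²) = 0.4841/√(39.48 + 0.234) = 0.4841/6.302 = 0.07682.

0.0768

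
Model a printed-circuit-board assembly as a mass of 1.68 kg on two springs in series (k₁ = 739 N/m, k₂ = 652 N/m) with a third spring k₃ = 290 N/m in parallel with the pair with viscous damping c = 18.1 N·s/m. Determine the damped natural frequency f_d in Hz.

2.98 Hz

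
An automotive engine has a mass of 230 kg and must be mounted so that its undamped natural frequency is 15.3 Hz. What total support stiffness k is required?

2130000 N/m

ω_n = 2πf_n = 2π × 15.3 = 96.13 rad/s.
k = m·ω_n² = 230 × 96.13² = 230 × 9242 = 2126000 N/m.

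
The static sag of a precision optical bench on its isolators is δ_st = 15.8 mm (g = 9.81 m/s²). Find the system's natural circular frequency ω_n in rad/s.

24.9 rad/s

ω_n = √(g/δ_st) = √(9.81/0.0158) = √620.9 = 24.92 rad/s.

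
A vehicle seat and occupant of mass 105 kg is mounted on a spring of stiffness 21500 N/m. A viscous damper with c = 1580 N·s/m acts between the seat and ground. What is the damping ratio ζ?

ω_n = √(k/m) = √(21500/105) = 14.31 rad/s.
Critical damping c_c = 2√(k·m) = 2√(21500 × 105) = 3005 N·s/m, so ζ = c/c_c = 1580/3005 = 0.5258.

0.526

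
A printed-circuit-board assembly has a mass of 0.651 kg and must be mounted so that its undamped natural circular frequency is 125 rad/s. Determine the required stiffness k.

10200 N/m

k = m·ω_n² = 0.651 × 125.0² = 0.651 × 15620 = 10170 N/m.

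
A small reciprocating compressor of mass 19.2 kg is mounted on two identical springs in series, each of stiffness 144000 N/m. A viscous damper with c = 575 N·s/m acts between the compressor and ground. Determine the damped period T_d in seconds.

0.106 s

Series springs: 1/k_eq = 2/144000, so k_eq = 144000/2 = 72000 N/m.
ω_n = √(k_eq/m) = √(72000/19.2) = 61.24 rad/s.
Critical damping c_c = 2√(k_eq·m) = 2√(72000 × 19.2) = 2352 N·s/m, so ζ = c/c_c = 575/2352 = 0.2445.
ω_d = ω_n√(1 − ζ²) = 61.24 × √(1 − 0.0598) = 59.38 rad/s.
T_d = 2π/ω_d = 0.1058 s.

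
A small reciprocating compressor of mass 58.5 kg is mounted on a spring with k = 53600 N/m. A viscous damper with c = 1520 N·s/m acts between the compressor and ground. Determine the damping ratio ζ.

0.429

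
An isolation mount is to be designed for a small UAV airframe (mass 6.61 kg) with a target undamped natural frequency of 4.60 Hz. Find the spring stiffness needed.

5520 N/m

ω_n = 2πf_n = 2π × 4.60 = 28.90 rad/s.
k = m·ω_n² = 6.61 × 28.90² = 6.61 × 835.4 = 5522 N/m.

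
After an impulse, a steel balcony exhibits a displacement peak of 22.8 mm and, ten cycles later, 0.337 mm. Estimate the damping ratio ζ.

0.0669

Logarithmic decrement δ = (1/n)·ln(x₀/x_n) = (1/10)·ln(22.8/0.337) = (1/10)·ln(67.66) = 0.4214.
ζ = δ/√(4π² + δ²) = 0.4214/√(39.48 + 0.178) = 0.4214/6.297 = 0.06692.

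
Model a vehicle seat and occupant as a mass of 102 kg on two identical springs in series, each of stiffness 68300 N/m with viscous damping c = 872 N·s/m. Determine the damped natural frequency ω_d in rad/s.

17.8 rad/s

Series springs: 1/k_eq = 2/68300, so k_eq = 68300/2 = 34150 N/m.
ω_n = √(k_eq/m) = √(34150/102) = 18.30 rad/s.
Critical damping c_c = 2√(k_eq·m) = 2√(34150 × 102) = 3733 N·s/m, so ζ = c/c_c = 872/3733 = 0.2336.
ω_d = ω_n√(1 − ζ²) = 18.30 × √(1 − 0.0546) = 17.79 rad/s.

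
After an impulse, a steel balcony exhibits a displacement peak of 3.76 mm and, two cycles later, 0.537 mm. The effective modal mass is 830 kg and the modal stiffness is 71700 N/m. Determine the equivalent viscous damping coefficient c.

2360 N·s/m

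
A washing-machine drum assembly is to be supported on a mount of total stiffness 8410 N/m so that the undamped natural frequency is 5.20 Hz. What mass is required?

ω_n = 2πf_n = 2π × 5.20 = 32.67 rad/s.
m = k/ω_n² = 8410/32.67² = 8410/1067 = 7.878 kg.

7.88 kg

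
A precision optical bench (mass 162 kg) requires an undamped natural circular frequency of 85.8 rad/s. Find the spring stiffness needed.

1190000 N/m

k = m·ω_n² = 162 × 85.80² = 162 × 7362 = 1193000 N/m.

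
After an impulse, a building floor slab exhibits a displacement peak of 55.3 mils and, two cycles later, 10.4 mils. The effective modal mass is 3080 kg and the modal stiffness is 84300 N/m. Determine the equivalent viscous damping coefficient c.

Logarithmic decrement δ = (1/n)·ln(x₀/x_n) = (1/2)·ln(55.3/10.4) = (1/2)·ln(5.317) = 0.8355.
ζ = δ/√(4π² + δ²) = 0.8355/√(39.48 + 0.698) = 0.8355/6.338 = 0.1318.
c = ζ · 2√(km) = 0.1318 × 2√(84300 × 3080) = 0.1318 × 32230 = 4248 N·s/m.

4250 N·s/m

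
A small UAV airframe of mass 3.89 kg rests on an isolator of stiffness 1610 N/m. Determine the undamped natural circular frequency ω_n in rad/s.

20.3 rad/s

ω_n = √(k/m) = √(1610/3.89) = √413.9 = 20.34 rad/s.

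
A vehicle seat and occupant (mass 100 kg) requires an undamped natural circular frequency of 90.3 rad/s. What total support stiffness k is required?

815000 N/m

k = m·ω_n² = 100 × 90.30² = 100 × 8154 = 815400 N/m.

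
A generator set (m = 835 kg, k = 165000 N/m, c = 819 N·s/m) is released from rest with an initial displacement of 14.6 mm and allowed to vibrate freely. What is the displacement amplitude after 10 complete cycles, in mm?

1.63 mm

ζ = c/(2√(km)) = 819/(2√(165000 × 835)) = 819/23480 = 0.03489.
Logarithmic decrement δ = 2πζ/√(1 − ζ²) = 2π × 0.03489/√(1 − 0.00122) = 0.2193.
After n cycles, x_n/x₀ = e^(−nδ), so x_10 = 14.6 × e^(−10 × 0.2193) = 14.6 × 0.1115 = 1.628 mm.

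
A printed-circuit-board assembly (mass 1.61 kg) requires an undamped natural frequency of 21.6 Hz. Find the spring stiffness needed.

ω_n = 2πf_n = 2π × 21.6 = 135.7 rad/s.
k = m·ω_n² = 1.61 × 135.7² = 1.61 × 18420 = 29650 N/m.

29700 N/m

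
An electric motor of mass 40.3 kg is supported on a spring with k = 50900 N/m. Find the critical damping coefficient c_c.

2860 N·s/m

c_c = 2√(k·m) = 2√(50900 × 40.3) = 2 × 1432 = 2864 N·s/m.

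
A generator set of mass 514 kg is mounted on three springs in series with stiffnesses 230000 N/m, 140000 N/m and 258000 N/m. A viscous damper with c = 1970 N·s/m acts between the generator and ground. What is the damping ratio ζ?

Series springs: 1/k_eq = 1/230000 + 1/140000 + 1/258000 = 1.537×10^-5, so k_eq = 65080 N/m.
ω_n = √(k_eq/m) = √(65080/514) = 11.25 rad/s.
Critical damping c_c = 2√(k_eq·m) = 2√(65080 × 514) = 11570 N·s/m, so ζ = c/c_c = 1970/11570 = 0.1703.

0.170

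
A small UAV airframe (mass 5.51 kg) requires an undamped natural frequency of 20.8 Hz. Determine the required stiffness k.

94100 N/m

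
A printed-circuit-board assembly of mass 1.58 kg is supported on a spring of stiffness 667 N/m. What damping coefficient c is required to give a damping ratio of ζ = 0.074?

c_c = 2√(k·m) = 2√(667.0 × 1.58) = 64.93 N·s/m.
c = ζ·c_c = 0.074 × 64.93 = 4.805 N·s/m.

4.80 N·s/m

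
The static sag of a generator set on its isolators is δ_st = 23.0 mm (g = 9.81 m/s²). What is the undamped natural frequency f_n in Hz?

3.29 Hz

ω_n = √(g/δ_st) = √(9.81/0.0230) = √426.5 = 20.65 rad/s.
f_n = ω_n/(2π) = 20.65/6.283 = 3.287 Hz.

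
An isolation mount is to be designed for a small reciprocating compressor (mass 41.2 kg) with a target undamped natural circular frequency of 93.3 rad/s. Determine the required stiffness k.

359000 N/m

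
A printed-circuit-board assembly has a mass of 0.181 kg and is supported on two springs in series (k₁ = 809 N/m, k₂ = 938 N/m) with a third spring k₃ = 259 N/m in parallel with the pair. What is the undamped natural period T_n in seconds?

0.102 s

Series pair: k_s = k₁k₂/(k₁+k₂) = (809)(938)/(809 + 938) = 434.4 N/m. In parallel with k₃: k_eq = 434.4 + 259 = 693.4 N/m.
ω_n = √(k_eq/m) = √(693.4/0.181) = √3831 = 61.89 rad/s.
T_n = 2π/ω_n = 6.283/61.89 = 0.1015 s.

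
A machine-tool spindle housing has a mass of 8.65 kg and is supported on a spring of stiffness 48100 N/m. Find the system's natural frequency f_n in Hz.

ω_n = √(k/m) = √(48100/8.65) = √5561 = 74.57 rad/s.
f_n = ω_n/(2π) = 74.57/6.283 = 11.87 Hz.

11.9 Hz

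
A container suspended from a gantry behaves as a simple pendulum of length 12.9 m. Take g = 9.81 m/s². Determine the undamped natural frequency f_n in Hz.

0.139 Hz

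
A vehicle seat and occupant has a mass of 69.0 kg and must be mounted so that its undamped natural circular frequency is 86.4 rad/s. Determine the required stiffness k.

k = m·ω_n² = 69.0 × 86.40² = 69.0 × 7465 = 515100 N/m.

515000 N/m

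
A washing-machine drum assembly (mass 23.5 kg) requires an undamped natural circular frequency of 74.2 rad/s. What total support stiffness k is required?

129000 N/m

k = m·ω_n² = 23.5 × 74.20² = 23.5 × 5506 = 129400 N/m.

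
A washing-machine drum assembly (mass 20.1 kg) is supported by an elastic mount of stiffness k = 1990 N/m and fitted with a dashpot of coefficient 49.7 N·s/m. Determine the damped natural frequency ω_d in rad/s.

9.87 rad/s

ω_n = √(k/m) = √(1990/20.1) = 9.950 rad/s.
Critical damping c_c = 2√(k·m) = 2√(1990 × 20.1) = 400.0 N·s/m, so ζ = c/c_c = 49.7/400.0 = 0.1243.
ω_d = ω_n√(1 − ζ²) = 9.950 × √(1 − 0.0154) = 9.873 rad/s.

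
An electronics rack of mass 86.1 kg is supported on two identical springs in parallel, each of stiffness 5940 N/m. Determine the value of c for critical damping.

2020 N·s/m

Parallel springs add: k_eq = 2 × 5940 = 11880 N/m.
c_c = 2√(k_eq·m) = 2√(11880 × 86.1) = 2 × 1011 = 2023 N·s/m.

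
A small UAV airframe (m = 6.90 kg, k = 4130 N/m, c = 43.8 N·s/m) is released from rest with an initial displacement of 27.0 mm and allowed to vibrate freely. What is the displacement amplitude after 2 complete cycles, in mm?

5.22 mm

ζ = c/(2√(km)) = 43.8/(2√(4130 × 6.90)) = 43.8/337.6 = 0.1297.
Logarithmic decrement δ = 2πζ/√(1 − ζ²) = 2π × 0.1297/√(1 − 0.0168) = 0.8221.
After n cycles, x_n/x₀ = e^(−nδ), so x_2 = 27.0 × e^(−2 × 0.8221) = 27.0 × 0.1932 = 5.216 mm.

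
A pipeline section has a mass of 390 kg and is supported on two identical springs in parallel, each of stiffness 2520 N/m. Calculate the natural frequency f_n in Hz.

Parallel springs add: k_eq = 2 × 2520 = 5040 N/m.
ω_n = √(k_eq/m) = √(5040/390) = √12.92 = 3.595 rad/s.
f_n = ω_n/(2π) = 3.595/6.283 = 0.5721 Hz.

0.572 Hz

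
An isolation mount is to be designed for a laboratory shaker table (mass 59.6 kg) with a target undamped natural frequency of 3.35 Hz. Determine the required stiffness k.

ω_n = 2πf_n = 2π × 3.35 = 21.05 rad/s.
k = m·ω_n² = 59.6 × 21.05² = 59.6 × 443.0 = 26410 N/m.

26400 N/m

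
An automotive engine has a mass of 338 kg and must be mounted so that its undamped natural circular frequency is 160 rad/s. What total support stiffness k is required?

k = m·ω_n² = 338 × 160.0² = 338 × 25600 = 8653000 N/m.

8650000 N/m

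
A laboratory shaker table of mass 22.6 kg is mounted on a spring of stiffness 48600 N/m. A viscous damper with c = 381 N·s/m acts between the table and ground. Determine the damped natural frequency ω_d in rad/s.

45.6 rad/s

ω_n = √(k/m) = √(48600/22.6) = 46.37 rad/s.
Critical damping c_c = 2√(k·m) = 2√(48600 × 22.6) = 2096 N·s/m, so ζ = c/c_c = 381/2096 = 0.1818.
ω_d = ω_n√(1 − ζ²) = 46.37 × √(1 − 0.0330) = 45.60 rad/s.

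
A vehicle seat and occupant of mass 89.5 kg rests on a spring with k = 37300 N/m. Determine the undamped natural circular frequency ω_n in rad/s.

ω_n = √(k/m) = √(37300/89.5) = √416.8 = 20.41 rad/s.

20.4 rad/s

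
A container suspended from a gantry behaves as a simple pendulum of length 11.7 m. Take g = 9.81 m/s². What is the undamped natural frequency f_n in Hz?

0.146 Hz

For a simple pendulum ω_n = √(g/L) = √(9.81/11.7) = √0.8385 = 0.9157 rad/s.
f_n = ω_n/(2π) = 0.9157/6.283 = 0.1457 Hz.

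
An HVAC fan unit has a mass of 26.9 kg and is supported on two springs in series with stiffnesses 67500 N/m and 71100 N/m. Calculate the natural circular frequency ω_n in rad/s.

Series springs: 1/k_eq = 1/67500 + 1/71100 = 2.888×10^-5, so k_eq = 34630 N/m.
ω_n = √(k_eq/m) = √(34630/26.9) = √1287 = 35.88 rad/s.

35.9 rad/s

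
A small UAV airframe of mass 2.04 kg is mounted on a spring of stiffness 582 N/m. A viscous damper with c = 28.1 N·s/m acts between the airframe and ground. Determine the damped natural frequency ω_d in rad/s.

15.4 rad/s

ω_n = √(k/m) = √(582.0/2.04) = 16.89 rad/s.
Critical damping c_c = 2√(k·m) = 2√(582.0 × 2.04) = 68.91 N·s/m, so ζ = c/c_c = 28.1/68.91 = 0.4078.
ω_d = ω_n√(1 − ζ²) = 16.89 × √(1 − 0.166) = 15.42 rad/s.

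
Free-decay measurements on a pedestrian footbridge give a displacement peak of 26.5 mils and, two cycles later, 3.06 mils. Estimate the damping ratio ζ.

Logarithmic decrement δ = (1/n)·ln(x₀/x_n) = (1/2)·ln(26.5/3.06) = (1/2)·ln(8.660) = 1.079.
ζ = δ/√(4π² + δ²) = 1.079/√(39.48 + 1.17) = 1.079/6.375 = 0.1693.

0.169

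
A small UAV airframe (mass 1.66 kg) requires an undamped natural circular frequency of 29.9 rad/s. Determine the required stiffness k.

1480 N/m

k = m·ω_n² = 1.66 × 29.90² = 1.66 × 894.0 = 1484 N/m.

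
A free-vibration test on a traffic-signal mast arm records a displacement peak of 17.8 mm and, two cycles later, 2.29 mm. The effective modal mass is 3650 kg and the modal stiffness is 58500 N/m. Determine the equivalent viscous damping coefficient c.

Logarithmic decrement δ = (1/n)·ln(x₀/x_n) = (1/2)·ln(17.8/2.29) = (1/2)·ln(7.773) = 1.025.
ζ = δ/√(4π² + δ²) = 1.025/√(39.48 + 1.05) = 1.025/6.366 = 0.1611.
c = ζ · 2√(km) = 0.1611 × 2√(58500 × 3650) = 0.1611 × 29220 = 4707 N·s/m.

4710 N·s/m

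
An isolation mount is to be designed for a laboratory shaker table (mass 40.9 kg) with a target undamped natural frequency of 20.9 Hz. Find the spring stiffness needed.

ω_n = 2πf_n = 2π × 20.9 = 131.3 rad/s.
k = m·ω_n² = 40.9 × 131.3² = 40.9 × 17240 = 705300 N/m.

705000 N/m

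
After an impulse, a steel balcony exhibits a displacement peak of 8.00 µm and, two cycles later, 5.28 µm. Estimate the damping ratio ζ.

0.0330

Logarithmic decrement δ = (1/n)·ln(x₀/x_n) = (1/2)·ln(8.00/5.28) = (1/2)·ln(1.515) = 0.2078.
ζ = δ/√(4π² + δ²) = 0.2078/√(39.48 + 0.0432) = 0.2078/6.287 = 0.03305.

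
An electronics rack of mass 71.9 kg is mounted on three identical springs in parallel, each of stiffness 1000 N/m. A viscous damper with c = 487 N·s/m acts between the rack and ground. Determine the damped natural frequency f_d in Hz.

0.875 Hz

Parallel springs add: k_eq = 3 × 1000 = 3000 N/m.
ω_n = √(k_eq/m) = √(3000/71.9) = 6.459 rad/s.
Critical damping c_c = 2√(k_eq·m) = 2√(3000 × 71.9) = 928.9 N·s/m, so ζ = c/c_c = 487/928.9 = 0.5243.
ω_d = ω_n√(1 − ζ²) = 6.459 × √(1 − 0.275) = 5.500 rad/s.
f_d = ω_d/(2π) = 0.8754 Hz.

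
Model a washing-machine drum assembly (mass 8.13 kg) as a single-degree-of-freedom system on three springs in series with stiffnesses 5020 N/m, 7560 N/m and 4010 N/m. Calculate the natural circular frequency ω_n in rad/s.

14.6 rad/s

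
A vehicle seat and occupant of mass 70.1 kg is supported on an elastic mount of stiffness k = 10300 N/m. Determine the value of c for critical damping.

c_c = 2√(k·m) = 2√(10300 × 70.1) = 2 × 849.7 = 1699 N·s/m.

1700 N·s/m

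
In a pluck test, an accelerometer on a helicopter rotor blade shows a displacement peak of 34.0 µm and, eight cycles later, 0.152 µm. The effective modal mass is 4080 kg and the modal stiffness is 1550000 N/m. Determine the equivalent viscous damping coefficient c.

Logarithmic decrement δ = (1/n)·ln(x₀/x_n) = (1/8)·ln(34.0/0.152) = (1/8)·ln(223.7) = 0.6763.
ζ = δ/√(4π² + δ²) = 0.6763/√(39.48 + 0.457) = 0.6763/6.319 = 0.1070.
c = ζ · 2√(km) = 0.1070 × 2√(1550000 × 4080) = 0.1070 × 159000 = 17020 N·s/m.

17000 N·s/m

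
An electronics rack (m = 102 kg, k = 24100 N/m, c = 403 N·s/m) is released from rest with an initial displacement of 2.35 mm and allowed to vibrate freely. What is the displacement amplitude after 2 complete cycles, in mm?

0.461 mm

ζ = c/(2√(km)) = 403/(2√(24100 × 102)) = 403/3136 = 0.1285.
Logarithmic decrement δ = 2πζ/√(1 − ζ²) = 2π × 0.1285/√(1 − 0.0165) = 0.8143.
After n cycles, x_n/x₀ = e^(−nδ), so x_2 = 2.35 × e^(−2 × 0.8143) = 2.35 × 0.1962 = 0.4611 mm.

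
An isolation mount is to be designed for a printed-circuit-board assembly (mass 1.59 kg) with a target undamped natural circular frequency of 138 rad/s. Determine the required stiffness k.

k = m·ω_n² = 1.59 × 138.0² = 1.59 × 19040 = 30280 N/m.

30300 N/m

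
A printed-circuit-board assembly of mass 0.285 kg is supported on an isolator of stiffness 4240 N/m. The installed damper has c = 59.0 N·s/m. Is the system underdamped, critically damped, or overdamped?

c_c = 2√(k·m) = 69.52 N·s/m; ζ = c/c_c = 59.0/69.52 = 0.849.
Since ζ < 1 the system is underdamped.

underdamped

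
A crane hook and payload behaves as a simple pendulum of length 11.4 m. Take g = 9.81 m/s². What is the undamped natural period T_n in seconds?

For a simple pendulum ω_n = √(g/L) = √(9.81/11.4) = √0.8605 = 0.9276 rad/s.
T_n = 2π/ω_n = 6.283/0.9276 = 6.773 s.

6.77 s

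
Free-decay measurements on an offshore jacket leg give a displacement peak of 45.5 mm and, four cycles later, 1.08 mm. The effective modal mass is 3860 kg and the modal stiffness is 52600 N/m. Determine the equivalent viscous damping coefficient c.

4200 N·s/m

Logarithmic decrement δ = (1/n)·ln(x₀/x_n) = (1/4)·ln(45.5/1.08) = (1/4)·ln(42.13) = 0.9352.
ζ = δ/√(4π² + δ²) = 0.9352/√(39.48 + 0.875) = 0.9352/6.352 = 0.1472.
c = ζ · 2√(km) = 0.1472 × 2√(52600 × 3860) = 0.1472 × 28500 = 4195 N·s/m.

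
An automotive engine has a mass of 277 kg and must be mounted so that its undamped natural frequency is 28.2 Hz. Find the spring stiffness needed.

ω_n = 2πf_n = 2π × 28.2 = 177.2 rad/s.
k = m·ω_n² = 277 × 177.2² = 277 × 31390 = 8696000 N/m.

8700000 N/m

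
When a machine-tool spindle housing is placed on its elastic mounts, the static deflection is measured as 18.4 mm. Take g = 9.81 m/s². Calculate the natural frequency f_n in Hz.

3.67 Hz

ω_n = √(g/δ_st) = √(9.81/0.0184) = √533.2 = 23.09 rad/s.
f_n = ω_n/(2π) = 23.09/6.283 = 3.675 Hz.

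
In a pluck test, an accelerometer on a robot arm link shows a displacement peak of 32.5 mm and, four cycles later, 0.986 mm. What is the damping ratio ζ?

Logarithmic decrement δ = (1/n)·ln(x₀/x_n) = (1/4)·ln(32.5/0.986) = (1/4)·ln(32.96) = 0.8738.
ζ = δ/√(4π² + δ²) = 0.8738/√(39.48 + 0.764) = 0.8738/6.344 = 0.1377.

0.138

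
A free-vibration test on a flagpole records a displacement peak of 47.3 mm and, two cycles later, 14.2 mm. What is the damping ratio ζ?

0.0953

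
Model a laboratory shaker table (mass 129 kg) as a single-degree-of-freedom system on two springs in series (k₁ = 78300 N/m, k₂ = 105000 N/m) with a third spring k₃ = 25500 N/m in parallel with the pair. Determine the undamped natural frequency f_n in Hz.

3.72 Hz

Series pair: k_s = k₁k₂/(k₁+k₂) = (78300)(105000)/(78300 + 105000) = 44850 N/m. In parallel with k₃: k_eq = 44850 + 25500 = 70350 N/m.
ω_n = √(k_eq/m) = √(70350/129) = √545.4 = 23.35 rad/s.
f_n = ω_n/(2π) = 23.35/6.283 = 3.717 Hz.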